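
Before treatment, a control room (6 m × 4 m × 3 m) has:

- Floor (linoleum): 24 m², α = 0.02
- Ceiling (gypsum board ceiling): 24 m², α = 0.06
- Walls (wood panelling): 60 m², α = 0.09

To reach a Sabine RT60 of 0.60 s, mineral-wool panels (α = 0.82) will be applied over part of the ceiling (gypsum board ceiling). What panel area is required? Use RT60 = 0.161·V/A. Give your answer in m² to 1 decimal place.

Equivalent absorption area: A₁ = 24*0.02 + 24*0.06 + 60*0.09 = 7.320 m².
Required A₂ = 0.161·72/0.60 = 19.320 sabins.
ΔA needed = 19.320 − 7.320 = 12.000 sabins.
Net gain per m²: Δα = 0.82 − 0.06 = 0.76.
Panel area = 12.000 / 0.76 = 15.8 m².

15.8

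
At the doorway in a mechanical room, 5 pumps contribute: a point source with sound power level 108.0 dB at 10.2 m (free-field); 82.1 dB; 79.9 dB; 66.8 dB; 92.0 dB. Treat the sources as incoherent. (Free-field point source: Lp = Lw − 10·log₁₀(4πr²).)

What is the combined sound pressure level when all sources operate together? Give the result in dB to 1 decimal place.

92.8 dB

Source at 10.2 m: Lp = 108.0 − 10·log₁₀(4π·10.2²) = 108.0 − 10·log₁₀(1307.405) = 76.8 dB.
Converting to relative power and adding: 10^(76.8/10) + 10^(82.1/10) + 10^(79.9/10) + 10^(66.8/10) + 10^(92.0/10) = 1.897e+09.
Combined level = 10 log₁₀(1.897e+09) = 92.8 dB.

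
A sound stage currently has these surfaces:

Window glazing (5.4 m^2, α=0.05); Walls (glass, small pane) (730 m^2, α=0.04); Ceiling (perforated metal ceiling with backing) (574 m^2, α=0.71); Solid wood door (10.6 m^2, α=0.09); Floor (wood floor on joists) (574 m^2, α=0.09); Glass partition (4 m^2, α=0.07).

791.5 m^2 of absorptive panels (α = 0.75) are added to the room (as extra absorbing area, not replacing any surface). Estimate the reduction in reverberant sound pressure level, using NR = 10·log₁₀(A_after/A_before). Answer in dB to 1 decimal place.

3.4 dB

Equivalent absorption area: A_before = 5.4×0.05 + 730×0.04 + 574×0.71 + 10.6×0.09 + 574×0.09 + 4×0.07 = 489.904 m^2.
Treatment contributes 791.5·0.75 = 593.625 sabins.
A_after = 489.904 + 593.625 = 1083.529 sabins.
NR = 10·log₁₀(1083.529/489.904) = 3.4 dB.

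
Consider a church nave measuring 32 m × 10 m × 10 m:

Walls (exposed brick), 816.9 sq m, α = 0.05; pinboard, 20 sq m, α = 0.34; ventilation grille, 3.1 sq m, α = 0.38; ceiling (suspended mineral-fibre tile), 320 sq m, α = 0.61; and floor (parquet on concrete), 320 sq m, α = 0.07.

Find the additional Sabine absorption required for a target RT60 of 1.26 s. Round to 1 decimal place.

142.5 sabins

A₁ = Σ Sᵢαᵢ = 816.9×0.05 + 20×0.34 + 3.1×0.38 + 320×0.61 + 320×0.07 = 266.423 sabins.
Target A₂ = 0.161·3200/1.26 = 408.889 sabins (V = 3200 m³).
Shortfall: 408.889 − 266.423 = 142.5 sabins.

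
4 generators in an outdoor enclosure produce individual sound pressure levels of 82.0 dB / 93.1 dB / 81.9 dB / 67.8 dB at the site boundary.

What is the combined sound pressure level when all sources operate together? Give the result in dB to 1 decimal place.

93.7 dB

Converting to relative power and adding: 10^(82.0/10) + 10^(93.1/10) + 10^(81.9/10) + 10^(67.8/10) = 2.361e+09.
Combined level = 10 log₁₀(2.361e+09) = 93.7 dB.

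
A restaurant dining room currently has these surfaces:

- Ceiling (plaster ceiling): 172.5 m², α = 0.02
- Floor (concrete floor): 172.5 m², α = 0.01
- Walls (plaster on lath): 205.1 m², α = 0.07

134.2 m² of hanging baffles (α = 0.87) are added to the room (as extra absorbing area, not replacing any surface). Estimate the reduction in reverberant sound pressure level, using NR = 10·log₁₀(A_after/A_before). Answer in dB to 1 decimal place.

Summing Sᵢαᵢ: 3.450 + 1.725 + 14.357 → A_before = 19.532 sabins.
Treatment contributes 134.2·0.87 = 116.754 sabins.
New total A_after = 136.286 sabins.
NR = 10·log₁₀(136.286/19.532) = 8.4 dB.

8.4 dB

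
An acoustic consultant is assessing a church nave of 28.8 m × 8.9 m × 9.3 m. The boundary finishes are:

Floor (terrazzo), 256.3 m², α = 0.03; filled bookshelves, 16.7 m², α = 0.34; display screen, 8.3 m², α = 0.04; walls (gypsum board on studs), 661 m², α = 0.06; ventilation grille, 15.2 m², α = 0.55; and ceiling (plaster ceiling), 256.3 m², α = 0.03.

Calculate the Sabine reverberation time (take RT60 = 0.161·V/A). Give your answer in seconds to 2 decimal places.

Summing Sᵢαᵢ: 7.689 + 5.678 + 0.332 + 39.660 + 8.360 + 7.689 → A = 69.408 sabins.
V = 28.8·8.9·9.3 = 2383.776 m³.
Sabine: RT60 = 0.161 × 2383.776 / 69.408 = 5.53 s.

5.53 s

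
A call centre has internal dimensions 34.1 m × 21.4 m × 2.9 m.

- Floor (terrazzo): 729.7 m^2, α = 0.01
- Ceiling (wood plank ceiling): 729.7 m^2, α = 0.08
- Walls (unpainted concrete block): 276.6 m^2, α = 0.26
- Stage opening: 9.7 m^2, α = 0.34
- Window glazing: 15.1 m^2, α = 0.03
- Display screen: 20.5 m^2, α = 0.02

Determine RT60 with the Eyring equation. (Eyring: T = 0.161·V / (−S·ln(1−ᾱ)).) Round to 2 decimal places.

Total surface area S = 729.7 + 729.7 + 276.6 + 9.7 + 15.1 + 20.5 = 1781.3 m^2.
Absorption A = 729.7·0.01 + 729.7·0.08 + 276.6·0.26 + 9.7·0.34 + 15.1·0.03 + 20.5·0.02 = 141.750 sabins.
ᾱ = 141.750 / 1781.3 = 0.0796.
−S·ln(1−ᾱ) = −1781.3 × ln(1 − 0.0796) = 147.753.
V = 34.1 × 21.4 × 2.9 = 2116.246 m³.
T = 0.161·V/[−S·ln(1−ᾱ)] = 0.161·2116.246/147.753 = 2.31 s.

2.31 s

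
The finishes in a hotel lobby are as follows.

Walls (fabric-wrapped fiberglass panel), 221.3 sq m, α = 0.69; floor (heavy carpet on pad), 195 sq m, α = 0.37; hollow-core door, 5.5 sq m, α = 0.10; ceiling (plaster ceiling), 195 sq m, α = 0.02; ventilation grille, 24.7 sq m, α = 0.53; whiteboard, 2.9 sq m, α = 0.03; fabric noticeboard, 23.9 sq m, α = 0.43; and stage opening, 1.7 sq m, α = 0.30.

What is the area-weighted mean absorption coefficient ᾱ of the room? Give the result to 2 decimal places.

S = Σ Sᵢ = 221.3 + 195 + 5.5 + 195 + 24.7 + 2.9 + 23.9 + 1.7 = 670.0 sq m.
Σ(Sᵢαᵢ) = 221.3×0.69 + 195×0.37 + 5.5×0.10 + 195×0.02 + 24.7×0.53 + 2.9×0.03 + 23.9×0.43 + 1.7×0.30 = 253.262.
ᾱ = 253.262 / 670.0 = 0.38.

0.38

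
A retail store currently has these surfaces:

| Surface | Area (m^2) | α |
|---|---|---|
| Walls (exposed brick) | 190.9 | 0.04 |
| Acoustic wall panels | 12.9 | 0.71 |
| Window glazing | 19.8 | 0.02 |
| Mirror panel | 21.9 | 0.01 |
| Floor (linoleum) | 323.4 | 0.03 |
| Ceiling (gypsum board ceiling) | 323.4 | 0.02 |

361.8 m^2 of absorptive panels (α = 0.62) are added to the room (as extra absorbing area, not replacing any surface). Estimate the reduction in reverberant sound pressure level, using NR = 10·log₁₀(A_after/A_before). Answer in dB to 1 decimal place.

A_before = Σ Sᵢαᵢ = 190.9·0.04 + 12.9·0.71 + 19.8·0.02 + 21.9·0.01 + 323.4·0.03 + 323.4·0.02 = 33.580 sabins.
Treatment contributes 361.8·0.62 = 224.316 sabins.
A_after = 33.580 + 224.316 = 257.896 sabins.
NR = 10·log₁₀(257.896/33.580) = 8.9 dB.

8.9 dB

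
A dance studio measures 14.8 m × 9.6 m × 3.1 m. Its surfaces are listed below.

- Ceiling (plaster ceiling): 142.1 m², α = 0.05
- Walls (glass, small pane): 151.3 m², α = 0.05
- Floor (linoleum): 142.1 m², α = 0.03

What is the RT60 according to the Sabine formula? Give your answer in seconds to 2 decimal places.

3.75 seconds

Total absorption A = 142.1*0.05 + 151.3*0.05 + 142.1*0.03
  = 7.105 + 7.565 + 4.263 = 18.933 m² sabins.
Room volume: 440.448 m³.
Sabine: RT60 = 0.161 × 440.448 / 18.933 = 3.75 s.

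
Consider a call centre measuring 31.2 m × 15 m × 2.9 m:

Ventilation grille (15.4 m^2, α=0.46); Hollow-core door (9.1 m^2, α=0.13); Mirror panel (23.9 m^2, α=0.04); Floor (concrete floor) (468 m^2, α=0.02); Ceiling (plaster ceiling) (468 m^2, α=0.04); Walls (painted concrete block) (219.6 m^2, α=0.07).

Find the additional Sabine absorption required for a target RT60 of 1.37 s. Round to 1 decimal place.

Total absorption A₁ = 15.4*0.46 + 9.1*0.13 + 23.9*0.04 + 468*0.02 + 468*0.04 + 219.6*0.07
  = 7.084 + 1.183 + 0.956 + 9.360 + 18.720 + 15.372 = 52.675 m^2 sabins.
For T = 1.37 s, need A₂ = 0.161·V/T = 0.161·1357.2/1.37 = 159.496 sabins.
Additional absorption ΔA = 159.496 − 52.675 = 106.8 sabins.

106.8 sabins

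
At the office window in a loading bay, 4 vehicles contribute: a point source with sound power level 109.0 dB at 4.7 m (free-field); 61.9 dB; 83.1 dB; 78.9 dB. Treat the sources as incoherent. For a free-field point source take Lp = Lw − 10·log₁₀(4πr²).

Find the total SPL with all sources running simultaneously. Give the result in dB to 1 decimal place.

87.6 dB

Source at 4.7 m: Lp = 109.0 − 10·log₁₀(4π·4.7²) = 109.0 − 10·log₁₀(277.591) = 84.6 dB.
Converting to relative power and adding: 10^(84.6/10) + 10^(61.9/10) + 10^(83.1/10) + 10^(78.9/10) = 5.718e+08.
Combined level = 10 log₁₀(5.718e+08) = 87.6 dB.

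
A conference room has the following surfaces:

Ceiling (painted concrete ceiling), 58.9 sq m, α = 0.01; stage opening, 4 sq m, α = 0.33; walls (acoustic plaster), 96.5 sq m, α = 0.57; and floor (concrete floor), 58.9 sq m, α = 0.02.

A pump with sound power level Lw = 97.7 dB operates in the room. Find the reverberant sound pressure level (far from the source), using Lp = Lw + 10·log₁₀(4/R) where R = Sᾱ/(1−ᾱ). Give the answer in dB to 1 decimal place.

84.7 dB

Σ(Sᵢαᵢ) = 58.9·0.01 + 4·0.33 + 96.5·0.57 + 58.9·0.02 = 58.092; total area S = 218.3 sq m.
ᾱ = 58.092/218.3 = 0.2661; R = Sᾱ/(1−ᾱ) = 58.092/(1−0.2661) = 79.155 sq m.
Lp = 97.7 + 10·log₁₀(4/79.155) = 97.7 + (-12.96) = 84.7 dB.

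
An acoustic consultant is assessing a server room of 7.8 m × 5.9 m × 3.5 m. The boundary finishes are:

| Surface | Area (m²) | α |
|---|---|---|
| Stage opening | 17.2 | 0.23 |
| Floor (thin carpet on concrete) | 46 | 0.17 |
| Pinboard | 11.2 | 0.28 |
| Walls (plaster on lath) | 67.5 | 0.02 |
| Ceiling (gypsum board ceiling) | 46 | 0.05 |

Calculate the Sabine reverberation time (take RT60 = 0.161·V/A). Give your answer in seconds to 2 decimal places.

1.40 s

Equivalent absorption area: A = 17.2·0.23 + 46·0.17 + 11.2·0.28 + 67.5·0.02 + 46·0.05 = 18.562 m².
V = 7.8·5.9·3.5 = 161.07 m³.
T = 0.161 V/A = 0.161·161.07/18.562 = 1.40 s.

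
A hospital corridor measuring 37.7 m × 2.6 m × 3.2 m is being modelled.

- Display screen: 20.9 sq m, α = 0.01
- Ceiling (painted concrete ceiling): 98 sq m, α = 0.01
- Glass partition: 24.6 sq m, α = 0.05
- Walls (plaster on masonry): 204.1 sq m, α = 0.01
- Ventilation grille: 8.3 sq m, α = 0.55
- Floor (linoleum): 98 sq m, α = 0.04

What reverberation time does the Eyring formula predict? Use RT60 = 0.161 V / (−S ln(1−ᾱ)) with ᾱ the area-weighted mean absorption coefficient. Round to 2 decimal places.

S = Σ Sᵢ = 453.9 sq m.
Absorption A = 20.9·0.01 + 98·0.01 + 24.6·0.05 + 204.1·0.01 + 8.3·0.55 + 98·0.04 = 12.945 sabins.
Mean coefficient ᾱ = A/S = 0.0285.
Eyring denominator: −S ln(1−ᾱ) = 13.124.
V = 37.7 × 2.6 × 3.2 = 313.664 m³.
RT60 = 0.161 × 313.664 / 13.124 = 3.85 s.

3.85 s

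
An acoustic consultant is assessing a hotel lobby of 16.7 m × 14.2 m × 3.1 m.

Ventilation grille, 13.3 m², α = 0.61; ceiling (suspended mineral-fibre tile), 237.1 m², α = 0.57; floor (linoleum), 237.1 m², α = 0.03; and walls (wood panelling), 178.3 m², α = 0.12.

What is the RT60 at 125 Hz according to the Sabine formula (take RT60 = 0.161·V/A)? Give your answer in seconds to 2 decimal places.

0.69 sec

Summing Sᵢαᵢ: 8.113 + 135.147 + 7.113 + 21.396 → A = 171.769 sabins.
V = 16.7·14.2·3.1 = 735.134 m³.
T = 0.161 V/A = 0.161·735.134/171.769 = 0.69 s.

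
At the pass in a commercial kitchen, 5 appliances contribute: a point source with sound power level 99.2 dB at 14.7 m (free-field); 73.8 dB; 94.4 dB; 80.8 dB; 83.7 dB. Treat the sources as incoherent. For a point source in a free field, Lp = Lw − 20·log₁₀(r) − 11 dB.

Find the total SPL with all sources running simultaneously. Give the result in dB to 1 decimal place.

Source at 14.7 m: Lp = 99.2 − 20·log₁₀(14.7) − 11 = 64.9 dB.
Sum in the linear (power) domain: Σ 10^(Lᵢ/10) = 10^(64.9/10) + 10^(73.8/10) + 10^(94.4/10) + 10^(80.8/10) + 10^(83.7/10) = 3.136e+09.
L_total = 10·log₁₀(3.136e+09) = 95.0 dB.

95.0 dB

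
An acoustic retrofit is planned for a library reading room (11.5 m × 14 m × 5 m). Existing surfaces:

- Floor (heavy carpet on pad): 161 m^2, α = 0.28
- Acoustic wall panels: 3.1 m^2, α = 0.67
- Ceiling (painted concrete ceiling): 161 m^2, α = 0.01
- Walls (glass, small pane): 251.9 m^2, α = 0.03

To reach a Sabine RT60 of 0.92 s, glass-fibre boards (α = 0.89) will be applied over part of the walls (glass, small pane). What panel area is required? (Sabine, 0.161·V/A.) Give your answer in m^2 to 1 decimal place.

Equivalent absorption area: A₁ = 161*0.28 + 3.1*0.67 + 161*0.01 + 251.9*0.03 = 56.324 m^2.
V = 805 m³. Target absorption A₂ = 0.161 × 805 / 0.92 = 140.875 sabins.
Absorption to add: 140.875 − 56.324 = 84.551 sabins.
Each m^2 of panel replacing the walls (glass, small pane) adds (0.89 − 0.03) = 0.86 sabins.
Area = ΔA/Δα = 84.551/0.86 = 98.3 m^2.

98.3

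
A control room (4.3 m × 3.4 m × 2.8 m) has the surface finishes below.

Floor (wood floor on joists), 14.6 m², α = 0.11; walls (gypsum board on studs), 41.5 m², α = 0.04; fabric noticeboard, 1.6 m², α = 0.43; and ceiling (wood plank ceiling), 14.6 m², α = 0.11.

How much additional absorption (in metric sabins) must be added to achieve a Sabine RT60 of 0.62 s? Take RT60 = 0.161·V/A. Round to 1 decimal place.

Summing Sᵢαᵢ: 1.606 + 1.660 + 0.688 + 1.606 → A₁ = 5.560 sabins.
For T = 0.62 s, need A₂ = 0.161·V/T = 0.161·40.936/0.62 = 10.630 sabins.
Shortfall: 10.630 − 5.560 = 5.1 sabins.

5.1 sabins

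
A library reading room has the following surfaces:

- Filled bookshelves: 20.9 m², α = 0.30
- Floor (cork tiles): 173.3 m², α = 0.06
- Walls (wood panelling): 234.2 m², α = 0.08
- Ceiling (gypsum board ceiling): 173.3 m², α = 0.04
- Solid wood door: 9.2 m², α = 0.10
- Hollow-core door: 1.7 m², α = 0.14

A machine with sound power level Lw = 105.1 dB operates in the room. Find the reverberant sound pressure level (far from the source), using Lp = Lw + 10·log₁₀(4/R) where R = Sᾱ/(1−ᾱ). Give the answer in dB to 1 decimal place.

Σ(Sᵢαᵢ) = 20.9×0.30 + 173.3×0.06 + 234.2×0.08 + 173.3×0.04 + 9.2×0.10 + 1.7×0.14 = 43.494; total area S = 612.6 m².
ᾱ = 0.0710, so room constant R = A/(1−ᾱ) = 46.818 m².
Lp = 105.1 + 10·log₁₀(4/46.818) = 105.1 + (-10.68) = 94.4 dB.

94.4 dB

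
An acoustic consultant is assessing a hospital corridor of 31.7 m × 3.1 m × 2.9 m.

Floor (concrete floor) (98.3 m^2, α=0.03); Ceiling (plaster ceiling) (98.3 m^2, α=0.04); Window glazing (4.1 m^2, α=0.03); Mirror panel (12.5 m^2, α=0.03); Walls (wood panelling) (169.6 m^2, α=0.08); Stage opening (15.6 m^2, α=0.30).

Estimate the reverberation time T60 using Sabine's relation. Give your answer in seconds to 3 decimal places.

Equivalent absorption area: A = 98.3×0.03 + 98.3×0.04 + 4.1×0.03 + 12.5×0.03 + 169.6×0.08 + 15.6×0.30 = 25.627 m^2.
V = 31.7·3.1·2.9 = 284.983 m³.
Sabine: RT60 = 0.161 × 284.983 / 25.627 = 1.790 s.

1.790 seconds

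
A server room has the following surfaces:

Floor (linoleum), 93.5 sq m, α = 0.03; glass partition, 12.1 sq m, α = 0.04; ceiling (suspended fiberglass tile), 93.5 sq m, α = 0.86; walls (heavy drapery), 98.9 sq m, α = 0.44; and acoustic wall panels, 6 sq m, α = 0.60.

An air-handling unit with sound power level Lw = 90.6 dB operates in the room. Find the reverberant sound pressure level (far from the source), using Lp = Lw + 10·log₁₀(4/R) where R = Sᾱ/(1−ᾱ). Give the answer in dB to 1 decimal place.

73.0 dB

A = 130.815 sabins; S = 304.0 sq m.
ᾱ = 0.4303, so room constant R = A/(1−ᾱ) = 229.621 sq m.
Lp = Lw + 10 log₁₀(4/R) = 90.6 -17.59 = 73.0 dB.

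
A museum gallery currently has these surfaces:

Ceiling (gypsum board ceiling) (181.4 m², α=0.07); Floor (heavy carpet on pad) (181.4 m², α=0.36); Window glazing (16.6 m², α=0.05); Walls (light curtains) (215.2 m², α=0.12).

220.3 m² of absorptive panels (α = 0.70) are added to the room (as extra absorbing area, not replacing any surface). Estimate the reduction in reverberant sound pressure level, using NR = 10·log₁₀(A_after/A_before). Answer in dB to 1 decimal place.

A_before = Σ Sᵢαᵢ = 181.4*0.07 + 181.4*0.36 + 16.6*0.05 + 215.2*0.12 = 104.656 sabins.
Treatment contributes 220.3·0.70 = 154.210 sabins.
New total A_after = 258.866 sabins.
Reduction = 10 log₁₀(A_after/A_before) = 10 log₁₀(2.4735) = 3.9 dB.

3.9 dB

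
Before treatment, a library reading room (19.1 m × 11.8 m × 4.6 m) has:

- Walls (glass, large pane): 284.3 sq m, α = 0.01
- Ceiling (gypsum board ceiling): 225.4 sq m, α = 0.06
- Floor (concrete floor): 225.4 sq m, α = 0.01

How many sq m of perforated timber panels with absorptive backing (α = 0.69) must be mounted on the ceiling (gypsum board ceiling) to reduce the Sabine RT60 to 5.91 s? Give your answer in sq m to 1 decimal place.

Summing Sᵢαᵢ: 2.843 + 13.524 + 2.254 → A₁ = 18.621 sabins.
V = 1036.748 m³. Target absorption A₂ = 0.161 × 1036.748 / 5.91 = 28.243 sabins.
Absorption to add: 28.243 − 18.621 = 9.622 sabins.
Net gain per sq m: Δα = 0.69 − 0.06 = 0.63.
Area = ΔA/Δα = 9.622/0.63 = 15.3 sq m.

15.3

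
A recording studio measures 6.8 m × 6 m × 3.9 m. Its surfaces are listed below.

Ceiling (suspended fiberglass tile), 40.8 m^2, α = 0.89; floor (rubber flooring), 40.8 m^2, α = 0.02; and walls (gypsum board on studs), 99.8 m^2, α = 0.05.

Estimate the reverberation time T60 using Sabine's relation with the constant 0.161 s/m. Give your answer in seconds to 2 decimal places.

Equivalent absorption area: A = 40.8*0.89 + 40.8*0.02 + 99.8*0.05 = 42.118 m^2.
V = 6.8·6·3.9 = 159.12 m³.
RT60 = 0.161 · V / A = 0.161 × 159.12 / 42.118 = 0.61 s.

0.61 sec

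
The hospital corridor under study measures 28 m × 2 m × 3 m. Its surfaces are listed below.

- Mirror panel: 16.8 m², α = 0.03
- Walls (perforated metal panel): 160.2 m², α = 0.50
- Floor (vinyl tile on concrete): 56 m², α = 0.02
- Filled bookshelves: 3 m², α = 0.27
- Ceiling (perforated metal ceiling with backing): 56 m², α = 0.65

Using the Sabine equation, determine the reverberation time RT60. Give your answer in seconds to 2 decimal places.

A = Σ Sᵢαᵢ = 16.8·0.03 + 160.2·0.50 + 56·0.02 + 3·0.27 + 56·0.65 = 118.934 sabins.
V = 28·2·3 = 168 m³.
Sabine: RT60 = 0.161 × 168 / 118.934 = 0.23 s.

0.23 seconds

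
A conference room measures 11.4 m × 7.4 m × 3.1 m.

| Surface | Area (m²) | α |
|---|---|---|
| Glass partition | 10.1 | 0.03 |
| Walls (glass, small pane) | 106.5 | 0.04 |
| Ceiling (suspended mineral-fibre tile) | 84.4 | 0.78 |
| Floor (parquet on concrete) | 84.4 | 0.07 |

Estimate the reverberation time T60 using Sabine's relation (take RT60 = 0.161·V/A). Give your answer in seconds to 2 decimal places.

0.55 s

Summing Sᵢαᵢ: 0.303 + 4.260 + 65.832 + 5.908 → A = 76.303 sabins.
Volume V = 11.4 × 7.4 × 3.1 = 261.516 m³.
T = 0.161 V/A = 0.161·261.516/76.303 = 0.55 s.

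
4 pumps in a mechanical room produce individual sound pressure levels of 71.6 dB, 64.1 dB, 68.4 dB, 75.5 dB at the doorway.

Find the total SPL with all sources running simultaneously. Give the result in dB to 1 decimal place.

Sum in the linear (power) domain: Σ 10^(Lᵢ/10) = 10^(71.6/10) + 10^(64.1/10) + 10^(68.4/10) + 10^(75.5/10) = 5.942e+07.
Back to dB: 10·log₁₀ Σ = 77.7 dB.

77.7 dB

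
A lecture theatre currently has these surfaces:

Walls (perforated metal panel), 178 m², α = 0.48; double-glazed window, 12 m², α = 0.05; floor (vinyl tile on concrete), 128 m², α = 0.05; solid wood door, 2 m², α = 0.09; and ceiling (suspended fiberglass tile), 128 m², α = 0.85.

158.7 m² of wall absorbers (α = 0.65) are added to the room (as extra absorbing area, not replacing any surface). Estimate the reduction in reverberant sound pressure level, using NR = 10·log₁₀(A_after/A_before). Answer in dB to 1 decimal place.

1.8 dB

Summing Sᵢαᵢ: 85.440 + 0.600 + 6.400 + 0.180 + 108.800 → A_before = 201.420 sabins.
Treatment contributes 158.7·0.65 = 103.155 sabins.
A_after = 201.420 + 103.155 = 304.575 sabins.
Reduction = 10 log₁₀(A_after/A_before) = 10 log₁₀(1.5121) = 1.8 dB.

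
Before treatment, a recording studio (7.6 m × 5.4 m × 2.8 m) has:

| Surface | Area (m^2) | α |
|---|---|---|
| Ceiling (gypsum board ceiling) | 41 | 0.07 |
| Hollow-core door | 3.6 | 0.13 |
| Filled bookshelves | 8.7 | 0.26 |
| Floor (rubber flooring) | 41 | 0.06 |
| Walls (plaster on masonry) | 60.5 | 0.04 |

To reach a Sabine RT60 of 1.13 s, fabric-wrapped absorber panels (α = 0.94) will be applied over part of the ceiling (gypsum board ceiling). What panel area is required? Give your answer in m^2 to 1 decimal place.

6.8

Summing Sᵢαᵢ: 2.870 + 0.468 + 2.262 + 2.460 + 2.420 → A₁ = 10.480 sabins.
Required A₂ = 0.161·114.912/1.13 = 16.372 sabins.
ΔA needed = 16.372 − 10.480 = 5.892 sabins.
Each m^2 of panel replacing the ceiling (gypsum board ceiling) adds (0.94 − 0.07) = 0.87 sabins.
Panel area = 5.892 / 0.87 = 6.8 m^2.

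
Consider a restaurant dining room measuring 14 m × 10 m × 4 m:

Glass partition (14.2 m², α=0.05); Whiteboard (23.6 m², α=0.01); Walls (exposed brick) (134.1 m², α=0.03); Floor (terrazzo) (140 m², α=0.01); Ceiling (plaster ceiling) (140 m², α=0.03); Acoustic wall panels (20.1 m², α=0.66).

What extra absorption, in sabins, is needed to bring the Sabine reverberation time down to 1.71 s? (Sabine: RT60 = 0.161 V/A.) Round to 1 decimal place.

28.9 sabins

Equivalent absorption area: A₁ = 14.2×0.05 + 23.6×0.01 + 134.1×0.03 + 140×0.01 + 140×0.03 + 20.1×0.66 = 23.835 m².
For T = 1.71 s, need A₂ = 0.161·V/T = 0.161·560/1.71 = 52.725 sabins.
ΔA = A₂ − A₁ = 52.725 − 23.835 = 28.9 sabins.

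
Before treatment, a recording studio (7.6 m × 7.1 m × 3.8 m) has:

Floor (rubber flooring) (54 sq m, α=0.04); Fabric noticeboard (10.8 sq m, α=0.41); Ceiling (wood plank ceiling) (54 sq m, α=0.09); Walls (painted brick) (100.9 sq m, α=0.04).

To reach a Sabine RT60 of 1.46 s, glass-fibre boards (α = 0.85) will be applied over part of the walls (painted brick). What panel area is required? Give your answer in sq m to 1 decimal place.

A₁ = Σ Sᵢαᵢ = 54*0.04 + 10.8*0.41 + 54*0.09 + 100.9*0.04 = 15.484 sabins.
V = 205.048 m³. Target absorption A₂ = 0.161 × 205.048 / 1.46 = 22.611 sabins.
ΔA needed = 22.611 − 15.484 = 7.127 sabins.
Net gain per sq m: Δα = 0.85 − 0.04 = 0.81.
Area = ΔA/Δα = 7.127/0.81 = 8.8 sq m.

8.8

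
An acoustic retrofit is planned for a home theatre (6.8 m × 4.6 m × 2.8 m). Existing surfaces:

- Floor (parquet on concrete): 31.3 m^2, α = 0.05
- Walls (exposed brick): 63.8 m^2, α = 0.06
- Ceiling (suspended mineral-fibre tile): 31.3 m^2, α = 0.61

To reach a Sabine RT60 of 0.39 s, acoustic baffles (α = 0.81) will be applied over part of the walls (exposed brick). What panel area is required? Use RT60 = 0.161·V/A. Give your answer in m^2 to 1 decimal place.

15.6

Summing Sᵢαᵢ: 1.565 + 3.828 + 19.093 → A₁ = 24.486 sabins.
Required A₂ = 0.161·87.584/0.39 = 36.156 sabins.
ΔA needed = 36.156 − 24.486 = 11.670 sabins.
Net gain per m^2: Δα = 0.81 − 0.06 = 0.75.
Area = ΔA/Δα = 11.670/0.75 = 15.6 m^2.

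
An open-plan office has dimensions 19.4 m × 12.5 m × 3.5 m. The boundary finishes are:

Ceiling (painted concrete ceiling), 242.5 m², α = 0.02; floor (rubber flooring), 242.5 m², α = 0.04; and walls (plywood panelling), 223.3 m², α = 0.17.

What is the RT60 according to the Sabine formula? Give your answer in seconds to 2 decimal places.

Summing Sᵢαᵢ: 4.850 + 9.700 + 37.961 → A = 52.511 sabins.
Room volume: 848.75 m³.
T = 0.161 V/A = 0.161·848.75/52.511 = 2.60 s.

2.60 s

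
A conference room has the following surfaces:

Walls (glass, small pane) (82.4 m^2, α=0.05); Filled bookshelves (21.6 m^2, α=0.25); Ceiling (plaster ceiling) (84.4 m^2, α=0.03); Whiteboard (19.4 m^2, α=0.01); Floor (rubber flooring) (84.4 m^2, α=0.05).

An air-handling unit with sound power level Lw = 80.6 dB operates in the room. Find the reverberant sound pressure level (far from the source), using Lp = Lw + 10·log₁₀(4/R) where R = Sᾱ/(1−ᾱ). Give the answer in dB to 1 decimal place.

A = 16.466 sabins; S = 292.2 m^2.
ᾱ = 16.466/292.2 = 0.0564; R = Sᾱ/(1−ᾱ) = 16.466/(1−0.0564) = 17.450 m^2.
Lp = Lw + 10 log₁₀(4/R) = 80.6 -6.40 = 74.2 dB.

74.2 dB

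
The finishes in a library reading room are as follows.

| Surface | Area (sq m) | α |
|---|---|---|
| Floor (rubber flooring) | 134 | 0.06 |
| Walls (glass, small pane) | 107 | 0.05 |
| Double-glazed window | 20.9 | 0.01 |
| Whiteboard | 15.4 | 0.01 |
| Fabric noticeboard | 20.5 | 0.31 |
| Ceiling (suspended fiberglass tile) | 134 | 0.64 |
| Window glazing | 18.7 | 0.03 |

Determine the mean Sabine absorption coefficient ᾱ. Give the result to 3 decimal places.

Total surface area S = 450.5 sq m.
A = 134*0.06 + 107*0.05 + 20.9*0.01 + 15.4*0.01 + 20.5*0.31 + 134*0.64 + 18.7*0.03 = 106.429 sabins.
ᾱ = 106.429 / 450.5 = 0.236.

0.236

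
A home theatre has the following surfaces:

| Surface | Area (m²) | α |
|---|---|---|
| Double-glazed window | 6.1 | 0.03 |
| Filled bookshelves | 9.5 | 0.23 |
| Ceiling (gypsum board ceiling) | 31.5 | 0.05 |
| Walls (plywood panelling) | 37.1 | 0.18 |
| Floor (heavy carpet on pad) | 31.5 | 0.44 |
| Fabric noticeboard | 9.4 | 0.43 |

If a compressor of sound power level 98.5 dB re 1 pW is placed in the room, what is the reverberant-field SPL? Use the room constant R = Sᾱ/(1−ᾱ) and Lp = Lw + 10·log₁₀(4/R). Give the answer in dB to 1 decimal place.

88.8 dB

A = 28.523 sabins; S = 125.1 m².
ᾱ = 0.2280, so room constant R = A/(1−ᾱ) = 36.947 m².
Lp = 98.5 + 10·log₁₀(4/36.947) = 98.5 + (-9.66) = 88.8 dB.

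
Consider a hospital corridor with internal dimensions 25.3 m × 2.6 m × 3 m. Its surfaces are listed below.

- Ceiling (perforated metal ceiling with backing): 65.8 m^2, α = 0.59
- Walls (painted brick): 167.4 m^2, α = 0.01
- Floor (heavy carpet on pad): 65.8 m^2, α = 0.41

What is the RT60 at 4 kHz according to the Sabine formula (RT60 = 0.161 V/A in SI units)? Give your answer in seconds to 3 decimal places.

A = Σ Sᵢαᵢ = 65.8·0.59 + 167.4·0.01 + 65.8·0.41 = 67.474 sabins.
V = 25.3·2.6·3 = 197.34 m³.
Sabine: RT60 = 0.161 × 197.34 / 67.474 = 0.471 s.

0.471 sec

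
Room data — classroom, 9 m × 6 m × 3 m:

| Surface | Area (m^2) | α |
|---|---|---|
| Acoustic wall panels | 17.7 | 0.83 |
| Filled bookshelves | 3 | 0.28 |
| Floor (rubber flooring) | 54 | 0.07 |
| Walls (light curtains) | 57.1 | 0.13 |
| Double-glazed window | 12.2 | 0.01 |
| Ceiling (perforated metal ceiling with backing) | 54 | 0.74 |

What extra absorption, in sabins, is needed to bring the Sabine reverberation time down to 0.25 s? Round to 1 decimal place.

Summing Sᵢαᵢ: 14.691 + 0.840 + 3.780 + 7.423 + 0.122 + 39.960 → A₁ = 66.816 sabins.
Target A₂ = 0.161·162/0.25 = 104.328 sabins (V = 162 m³).
Shortfall: 104.328 − 66.816 = 37.5 sabins.

37.5 sabins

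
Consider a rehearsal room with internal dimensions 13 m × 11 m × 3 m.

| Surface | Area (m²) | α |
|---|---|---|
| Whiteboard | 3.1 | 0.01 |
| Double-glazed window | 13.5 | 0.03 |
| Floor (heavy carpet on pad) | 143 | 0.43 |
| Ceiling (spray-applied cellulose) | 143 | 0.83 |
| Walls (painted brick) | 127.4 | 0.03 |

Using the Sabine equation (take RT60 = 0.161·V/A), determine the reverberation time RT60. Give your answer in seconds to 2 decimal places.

0.37 s

Summing Sᵢαᵢ: 0.031 + 0.405 + 61.490 + 118.690 + 3.822 → A = 184.438 sabins.
Volume V = 13 × 11 × 3 = 429 m³.
RT60 = 0.161 · V / A = 0.161 × 429 / 184.438 = 0.37 s.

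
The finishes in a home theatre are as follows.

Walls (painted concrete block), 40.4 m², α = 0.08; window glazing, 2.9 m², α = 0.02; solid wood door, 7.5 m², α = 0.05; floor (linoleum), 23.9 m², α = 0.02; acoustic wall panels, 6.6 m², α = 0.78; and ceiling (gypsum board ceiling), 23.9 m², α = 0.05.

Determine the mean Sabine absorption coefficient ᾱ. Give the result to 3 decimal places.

Total surface area S = 105.2 m².
Weighted sum Σ Sα = 10.486.
ᾱ = 10.486 / 105.2 = 0.100.

0.100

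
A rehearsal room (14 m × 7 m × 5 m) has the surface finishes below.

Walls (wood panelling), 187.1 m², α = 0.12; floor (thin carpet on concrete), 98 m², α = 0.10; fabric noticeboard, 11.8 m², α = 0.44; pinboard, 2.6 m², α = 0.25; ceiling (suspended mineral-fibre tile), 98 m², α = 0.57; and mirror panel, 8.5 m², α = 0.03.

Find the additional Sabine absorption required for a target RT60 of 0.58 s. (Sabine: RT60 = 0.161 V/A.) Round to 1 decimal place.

A₁ = Σ Sᵢαᵢ = 187.1×0.12 + 98×0.10 + 11.8×0.44 + 2.6×0.25 + 98×0.57 + 8.5×0.03 = 94.209 sabins.
Target A₂ = 0.161·490/0.58 = 136.017 sabins (V = 490 m³).
Additional absorption ΔA = 136.017 − 94.209 = 41.8 sabins.

41.8 sabins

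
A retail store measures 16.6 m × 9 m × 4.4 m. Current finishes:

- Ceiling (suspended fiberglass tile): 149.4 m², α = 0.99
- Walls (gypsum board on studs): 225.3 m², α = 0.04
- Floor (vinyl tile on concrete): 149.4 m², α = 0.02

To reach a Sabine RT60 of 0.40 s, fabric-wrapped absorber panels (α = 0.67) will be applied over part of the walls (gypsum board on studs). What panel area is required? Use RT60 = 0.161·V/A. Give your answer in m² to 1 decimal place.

166.2

A₁ = Σ Sᵢαᵢ = 149.4×0.99 + 225.3×0.04 + 149.4×0.02 = 159.906 sabins.
Required A₂ = 0.161·657.36/0.40 = 264.587 sabins.
ΔA needed = 264.587 − 159.906 = 104.681 sabins.
Each m² of panel replacing the walls (gypsum board on studs) adds (0.67 − 0.04) = 0.63 sabins.
Area = ΔA/Δα = 104.681/0.63 = 166.2 m².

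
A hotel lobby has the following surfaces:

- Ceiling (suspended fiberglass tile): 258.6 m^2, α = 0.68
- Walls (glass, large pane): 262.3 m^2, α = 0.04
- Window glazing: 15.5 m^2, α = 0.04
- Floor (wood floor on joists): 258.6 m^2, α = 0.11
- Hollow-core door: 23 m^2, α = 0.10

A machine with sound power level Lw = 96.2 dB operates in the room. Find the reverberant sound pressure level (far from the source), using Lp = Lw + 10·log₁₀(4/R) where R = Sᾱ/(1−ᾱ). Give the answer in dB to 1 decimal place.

77.5 dB

Σ(Sᵢαᵢ) = 258.6·0.68 + 262.3·0.04 + 15.5·0.04 + 258.6·0.11 + 23·0.10 = 217.706; total area S = 818.0 m^2.
ᾱ = 0.2661, so room constant R = A/(1−ᾱ) = 296.643 m^2.
Lp = Lw + 10 log₁₀(4/R) = 96.2 -18.70 = 77.5 dB.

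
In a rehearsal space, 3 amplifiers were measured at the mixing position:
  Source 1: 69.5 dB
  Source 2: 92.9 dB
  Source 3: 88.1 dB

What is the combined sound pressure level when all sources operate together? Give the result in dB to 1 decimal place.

Σ 10^(Lᵢ/10) = 2.604e+09.
L_total = 10·log₁₀(2.604e+09) = 94.2 dB.

94.2 dB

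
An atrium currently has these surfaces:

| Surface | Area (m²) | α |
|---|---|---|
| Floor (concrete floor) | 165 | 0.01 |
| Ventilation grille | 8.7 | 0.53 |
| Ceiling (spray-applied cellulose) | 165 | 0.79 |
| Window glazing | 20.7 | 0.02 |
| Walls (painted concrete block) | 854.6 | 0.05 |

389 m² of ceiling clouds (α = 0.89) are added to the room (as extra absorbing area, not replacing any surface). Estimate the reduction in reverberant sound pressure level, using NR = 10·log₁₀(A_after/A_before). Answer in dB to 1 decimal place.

4.7 dB

Total absorption A_before = 165·0.01 + 8.7·0.53 + 165·0.79 + 20.7·0.02 + 854.6·0.05
  = 1.650 + 4.611 + 130.350 + 0.414 + 42.730 = 179.755 m² sabins.
Added absorption = 389 × 0.89 = 346.210 sabins.
A_after = 179.755 + 346.210 = 525.965 sabins.
Reduction = 10 log₁₀(A_after/A_before) = 10 log₁₀(2.9260) = 4.7 dB.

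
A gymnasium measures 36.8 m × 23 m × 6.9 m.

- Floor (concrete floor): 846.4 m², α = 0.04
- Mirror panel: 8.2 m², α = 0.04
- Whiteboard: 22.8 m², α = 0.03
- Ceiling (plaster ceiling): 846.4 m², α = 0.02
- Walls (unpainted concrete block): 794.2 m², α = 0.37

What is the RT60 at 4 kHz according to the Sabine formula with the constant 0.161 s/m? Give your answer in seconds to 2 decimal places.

2.72 s

Equivalent absorption area: A = 846.4*0.04 + 8.2*0.04 + 22.8*0.03 + 846.4*0.02 + 794.2*0.37 = 345.650 m².
V = 36.8·23·6.9 = 5840.16 m³.
RT60 = 0.161 · V / A = 0.161 × 5840.16 / 345.650 = 2.72 s.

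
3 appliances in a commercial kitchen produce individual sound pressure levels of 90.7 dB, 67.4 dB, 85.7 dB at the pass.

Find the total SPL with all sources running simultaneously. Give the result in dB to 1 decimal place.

91.9 dB

Sum in the linear (power) domain: Σ 10^(Lᵢ/10) = 10^(90.7/10) + 10^(67.4/10) + 10^(85.7/10) = 1.552e+09.
Combined level = 10 log₁₀(1.552e+09) = 91.9 dB.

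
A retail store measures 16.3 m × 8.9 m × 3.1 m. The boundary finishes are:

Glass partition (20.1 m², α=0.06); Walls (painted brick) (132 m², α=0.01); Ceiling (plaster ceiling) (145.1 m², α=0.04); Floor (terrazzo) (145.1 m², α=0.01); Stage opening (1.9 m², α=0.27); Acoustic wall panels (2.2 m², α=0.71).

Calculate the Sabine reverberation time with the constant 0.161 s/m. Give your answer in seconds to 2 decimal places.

6.11 s

Total absorption A = 20.1·0.06 + 132·0.01 + 145.1·0.04 + 145.1·0.01 + 1.9·0.27 + 2.2·0.71
  = 1.206 + 1.320 + 5.804 + 1.451 + 0.513 + 1.562 = 11.856 m² sabins.
Volume V = 16.3 × 8.9 × 3.1 = 449.717 m³.
Sabine: RT60 = 0.161 × 449.717 / 11.856 = 6.11 s.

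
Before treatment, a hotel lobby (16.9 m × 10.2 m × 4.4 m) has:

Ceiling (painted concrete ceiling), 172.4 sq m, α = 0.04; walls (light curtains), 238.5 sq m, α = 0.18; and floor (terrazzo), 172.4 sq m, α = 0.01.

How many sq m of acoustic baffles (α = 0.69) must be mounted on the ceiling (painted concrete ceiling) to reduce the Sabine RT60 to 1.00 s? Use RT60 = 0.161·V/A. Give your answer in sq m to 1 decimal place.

A₁ = Σ Sᵢαᵢ = 172.4×0.04 + 238.5×0.18 + 172.4×0.01 = 51.550 sabins.
V = 758.472 m³. Target absorption A₂ = 0.161 × 758.472 / 1.00 = 122.114 sabins.
Absorption to add: 122.114 − 51.550 = 70.564 sabins.
Each sq m of panel replacing the ceiling (painted concrete ceiling) adds (0.69 − 0.04) = 0.65 sabins.
Panel area = 70.564 / 0.65 = 108.6 sq m.

108.6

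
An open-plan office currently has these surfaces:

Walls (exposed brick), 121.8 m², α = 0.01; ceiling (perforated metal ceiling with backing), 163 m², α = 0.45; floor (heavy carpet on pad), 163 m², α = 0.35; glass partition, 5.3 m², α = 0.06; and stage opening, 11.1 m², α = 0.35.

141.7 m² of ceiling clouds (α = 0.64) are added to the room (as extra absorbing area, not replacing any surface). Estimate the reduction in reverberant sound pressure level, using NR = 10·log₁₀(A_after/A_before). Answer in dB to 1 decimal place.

Total absorption A_before = 121.8*0.01 + 163*0.45 + 163*0.35 + 5.3*0.06 + 11.1*0.35
  = 1.218 + 73.350 + 57.050 + 0.318 + 3.885 = 135.821 m² sabins.
Treatment contributes 141.7·0.64 = 90.688 sabins.
New total A_after = 226.509 sabins.
Reduction = 10 log₁₀(A_after/A_before) = 10 log₁₀(1.6677) = 2.2 dB.

2.2 dB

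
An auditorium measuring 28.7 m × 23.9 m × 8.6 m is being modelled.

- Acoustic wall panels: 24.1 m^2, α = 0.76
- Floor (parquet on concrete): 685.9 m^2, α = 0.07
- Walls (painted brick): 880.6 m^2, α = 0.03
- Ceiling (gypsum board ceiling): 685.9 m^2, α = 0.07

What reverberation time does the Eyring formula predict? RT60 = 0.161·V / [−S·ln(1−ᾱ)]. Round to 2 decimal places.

6.54 s

S = Σ Sᵢ = 2276.5 m^2.
Absorption A = 24.1×0.76 + 685.9×0.07 + 880.6×0.03 + 685.9×0.07 = 140.760 sabins.
Mean coefficient ᾱ = A/S = 0.0618.
−S·ln(1−ᾱ) = −2276.5 × ln(1 − 0.0618) = 145.223.
V = 28.7 × 23.9 × 8.6 = 5898.998 m³.
RT60 = 0.161 × 5898.998 / 145.223 = 6.54 s.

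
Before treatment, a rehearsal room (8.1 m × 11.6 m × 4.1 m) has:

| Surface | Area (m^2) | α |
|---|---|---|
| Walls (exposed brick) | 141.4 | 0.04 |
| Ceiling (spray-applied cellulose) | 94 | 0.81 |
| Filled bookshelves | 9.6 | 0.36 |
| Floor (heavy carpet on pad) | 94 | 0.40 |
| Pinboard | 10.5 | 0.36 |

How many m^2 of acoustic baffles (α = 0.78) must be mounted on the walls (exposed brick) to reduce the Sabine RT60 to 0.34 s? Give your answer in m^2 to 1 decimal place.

75.4

Summing Sᵢαᵢ: 5.656 + 76.140 + 3.456 + 37.600 + 3.780 → A₁ = 126.632 sabins.
Required A₂ = 0.161·385.236/0.34 = 182.421 sabins.
ΔA needed = 182.421 − 126.632 = 55.789 sabins.
Each m^2 of panel replacing the walls (exposed brick) adds (0.78 − 0.04) = 0.74 sabins.
Panel area = 55.789 / 0.74 = 75.4 m^2.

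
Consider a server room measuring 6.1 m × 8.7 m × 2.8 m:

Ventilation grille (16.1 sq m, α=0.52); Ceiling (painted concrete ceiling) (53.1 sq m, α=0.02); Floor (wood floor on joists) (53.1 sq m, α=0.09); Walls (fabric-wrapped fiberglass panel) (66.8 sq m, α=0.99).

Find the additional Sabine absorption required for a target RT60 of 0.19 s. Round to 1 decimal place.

45.6 sabins

A₁ = Σ Sᵢαᵢ = 16.1×0.52 + 53.1×0.02 + 53.1×0.09 + 66.8×0.99 = 80.345 sabins.
V = 148.596 m³. Required absorption A₂ = 0.161 × 148.596 / 0.19 = 125.916 sabins.
Shortfall: 125.916 − 80.345 = 45.6 sabins.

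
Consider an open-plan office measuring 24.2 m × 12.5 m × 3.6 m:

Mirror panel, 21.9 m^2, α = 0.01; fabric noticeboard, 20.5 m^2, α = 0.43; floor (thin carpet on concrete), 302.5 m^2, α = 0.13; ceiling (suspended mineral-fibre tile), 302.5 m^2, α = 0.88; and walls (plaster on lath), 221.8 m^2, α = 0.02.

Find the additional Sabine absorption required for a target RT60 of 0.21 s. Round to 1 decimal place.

Summing Sᵢαᵢ: 0.219 + 8.815 + 39.325 + 266.200 + 4.436 → A₁ = 318.995 sabins.
For T = 0.21 s, need A₂ = 0.161·V/T = 0.161·1089/0.21 = 834.900 sabins.
Shortfall: 834.900 − 318.995 = 515.9 sabins.

515.9 sabins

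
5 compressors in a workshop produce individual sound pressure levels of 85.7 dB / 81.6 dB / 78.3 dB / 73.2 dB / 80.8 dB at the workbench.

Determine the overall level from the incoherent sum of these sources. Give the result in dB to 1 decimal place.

Converting to relative power and adding: 10^(85.7/10) + 10^(81.6/10) + 10^(78.3/10) + 10^(73.2/10) + 10^(80.8/10) = 7.248e+08.
L_total = 10·log₁₀(7.248e+08) = 88.6 dB.

88.6 dB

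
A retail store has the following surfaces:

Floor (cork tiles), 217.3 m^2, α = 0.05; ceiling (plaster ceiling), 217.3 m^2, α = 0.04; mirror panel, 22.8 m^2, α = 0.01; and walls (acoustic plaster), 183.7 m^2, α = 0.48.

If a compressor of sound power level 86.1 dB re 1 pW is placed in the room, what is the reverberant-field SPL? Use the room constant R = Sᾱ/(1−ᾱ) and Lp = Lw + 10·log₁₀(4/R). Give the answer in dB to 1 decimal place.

71.0 dB

A = 107.961 sabins; S = 641.1 m^2.
ᾱ = 0.1684, so room constant R = A/(1−ᾱ) = 129.823 m^2.
Lp = Lw + 10 log₁₀(4/R) = 86.1 -15.11 = 71.0 dB.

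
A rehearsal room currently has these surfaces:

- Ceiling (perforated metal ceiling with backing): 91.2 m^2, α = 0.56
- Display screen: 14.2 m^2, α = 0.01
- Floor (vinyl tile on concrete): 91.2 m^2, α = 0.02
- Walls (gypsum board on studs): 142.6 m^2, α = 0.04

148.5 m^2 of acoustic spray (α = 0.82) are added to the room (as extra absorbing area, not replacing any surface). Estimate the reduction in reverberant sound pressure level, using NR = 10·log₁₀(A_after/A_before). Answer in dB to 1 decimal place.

Equivalent absorption area: A_before = 91.2·0.56 + 14.2·0.01 + 91.2·0.02 + 142.6·0.04 = 58.742 m^2.
Added absorption = 148.5 × 0.82 = 121.770 sabins.
New total A_after = 180.512 sabins.
NR = 10·log₁₀(180.512/58.742) = 4.9 dB.

4.9 dB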